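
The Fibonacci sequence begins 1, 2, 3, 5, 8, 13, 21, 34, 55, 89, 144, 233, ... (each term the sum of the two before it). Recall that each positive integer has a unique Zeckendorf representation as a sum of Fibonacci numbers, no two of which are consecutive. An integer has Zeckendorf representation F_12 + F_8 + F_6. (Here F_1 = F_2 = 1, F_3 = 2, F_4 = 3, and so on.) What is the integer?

173

F_12 + F_8 + F_6 = 144 + 21 + 8 = 173.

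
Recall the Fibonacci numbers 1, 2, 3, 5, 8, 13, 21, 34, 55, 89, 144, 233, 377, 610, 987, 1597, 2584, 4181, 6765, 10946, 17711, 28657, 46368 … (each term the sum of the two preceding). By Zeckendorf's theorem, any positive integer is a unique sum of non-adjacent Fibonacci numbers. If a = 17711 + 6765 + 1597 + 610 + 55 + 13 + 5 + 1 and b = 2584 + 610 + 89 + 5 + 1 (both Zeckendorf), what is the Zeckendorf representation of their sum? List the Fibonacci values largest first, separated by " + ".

The two numbers are 26757 and 3289, so their sum is 30046.
largest Fibonacci ≤ 30046 is 28657; 30046 − 28657 = 1389
largest Fibonacci ≤ 1389 is 987; 1389 − 987 = 402
largest Fibonacci ≤ 402 is 377; 402 − 377 = 25
largest Fibonacci ≤ 25 is 21; 25 − 21 = 4
largest Fibonacci ≤ 4 is 3; 4 − 3 = 1
largest Fibonacci ≤ 1 is 1; 1 − 1 = 0

28657 + 987 + 377 + 21 + 3 + 1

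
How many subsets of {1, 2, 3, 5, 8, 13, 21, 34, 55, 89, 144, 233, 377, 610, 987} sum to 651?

7

Starting from the Zeckendorf form and repeatedly splitting a term F_k into F_{k−1} + F_{k−2} (when neither is already used) reaches every representation.
651 = 610+34+5+2 = 610+21+13+5+2 = 377+233+34+5+2 = … (4 more), for 7 in all.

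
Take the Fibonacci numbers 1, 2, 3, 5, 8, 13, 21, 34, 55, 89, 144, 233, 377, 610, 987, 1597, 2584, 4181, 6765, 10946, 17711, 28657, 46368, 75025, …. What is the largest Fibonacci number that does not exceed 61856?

46368

46368 ≤ 61856 < 75025, so the largest Fibonacci number not exceeding 61856 is 46368.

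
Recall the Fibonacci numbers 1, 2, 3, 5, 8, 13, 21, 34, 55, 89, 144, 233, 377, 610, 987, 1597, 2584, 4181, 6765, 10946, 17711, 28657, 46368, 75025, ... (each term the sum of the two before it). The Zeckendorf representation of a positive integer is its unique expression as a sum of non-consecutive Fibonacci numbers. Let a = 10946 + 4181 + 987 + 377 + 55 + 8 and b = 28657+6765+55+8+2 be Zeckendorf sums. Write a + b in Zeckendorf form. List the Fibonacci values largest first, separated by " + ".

46368 + 4181 + 987 + 377 + 89 + 34 + 5

The two numbers are 16554 and 35487, so their sum is 52041.
52041: greatest Fibonacci not exceeding it is 46368, leaving 5673
5673: greatest Fibonacci not exceeding it is 4181, leaving 1492
1492: greatest Fibonacci not exceeding it is 987, leaving 505
505: greatest Fibonacci not exceeding it is 377, leaving 128
128: greatest Fibonacci not exceeding it is 89, leaving 39
39: greatest Fibonacci not exceeding it is 34, leaving 5
5: greatest Fibonacci not exceeding it is 5, leaving 0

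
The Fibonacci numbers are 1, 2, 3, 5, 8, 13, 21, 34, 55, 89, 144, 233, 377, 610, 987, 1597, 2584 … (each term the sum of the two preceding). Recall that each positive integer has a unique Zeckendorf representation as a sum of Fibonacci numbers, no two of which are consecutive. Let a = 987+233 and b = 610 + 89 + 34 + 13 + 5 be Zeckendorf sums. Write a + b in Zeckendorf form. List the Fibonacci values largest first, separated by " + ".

The two numbers are 1220 and 751, so their sum is 1971.
1597 ≤ 1971 < 2584, so take 1597; remainder 374
233 ≤ 374 < 377, so take 233; remainder 141
89 ≤ 141 < 144, so take 89; remainder 52
34 ≤ 52 < 55, so take 34; remainder 18
13 ≤ 18 < 21, so take 13; remainder 5
5 ≤ 5 < 8, so take 5; remainder 0

1597 + 233 + 89 + 34 + 13 + 5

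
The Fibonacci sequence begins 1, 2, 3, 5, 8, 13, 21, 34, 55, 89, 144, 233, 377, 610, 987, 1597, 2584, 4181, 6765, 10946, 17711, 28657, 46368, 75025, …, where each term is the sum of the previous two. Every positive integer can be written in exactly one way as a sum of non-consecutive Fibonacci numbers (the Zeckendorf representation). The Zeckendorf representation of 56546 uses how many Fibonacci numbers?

Repeatedly subtract the largest Fibonacci number that fits:
56546 − 46368 = 10178
10178 − 6765 = 3413
3413 − 2584 = 829
829 − 610 = 219
219 − 144 = 75
75 − 55 = 20
20 − 13 = 7
7 − 5 = 2
2 − 2 = 0
56546 = 46368 + 6765 + 2584 + 610 + 144 + 55 + 13 + 5 + 2, which has 9 terms.

9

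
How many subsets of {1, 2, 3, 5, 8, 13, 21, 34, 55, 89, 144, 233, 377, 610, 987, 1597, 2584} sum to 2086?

Each representation comes from the Zeckendorf form by replacing some F_k with F_{k−1} + F_{k−2} where possible.
2086 = 1597+377+89+21+2 = 1597+377+89+13+8+2 = 1597+377+55+34+21+2 = 1597+233+144+89+21+2 = … (20 more), for 24 in all.

24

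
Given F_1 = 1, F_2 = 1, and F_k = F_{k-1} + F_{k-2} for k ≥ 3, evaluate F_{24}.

Iterating the recurrence up to F_{18} = 2584 and F_{17} = 1597:
F_{19} = F_{18} + F_{17} = 2584 + 1597 = 4181
F_{20} = F_{19} + F_{18} = 4181 + 2584 = 6765
F_{21} = F_{20} + F_{19} = 6765 + 4181 = 10946
F_{22} = F_{21} + F_{20} = 10946 + 6765 = 17711
F_{23} = F_{22} + F_{21} = 17711 + 10946 = 28657
F_{24} = F_{23} + F_{22} = 28657 + 17711 = 46368

46368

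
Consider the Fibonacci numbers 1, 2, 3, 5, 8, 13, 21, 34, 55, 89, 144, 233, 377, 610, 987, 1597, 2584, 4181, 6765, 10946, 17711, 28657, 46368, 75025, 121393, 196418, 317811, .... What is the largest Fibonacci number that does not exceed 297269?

196418

196418 ≤ 297269 < 317811, so the largest Fibonacci number not exceeding 297269 is 196418.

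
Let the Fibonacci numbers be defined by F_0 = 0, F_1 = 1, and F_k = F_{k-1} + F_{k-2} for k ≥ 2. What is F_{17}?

Iterating the recurrence up to F_{10} = 55 and F_{9} = 34:
F_{11} = F_{10} + F_{9} = 55 + 34 = 89
F_{12} = F_{11} + F_{10} = 89 + 55 = 144
F_{13} = F_{12} + F_{11} = 144 + 89 = 233
F_{14} = F_{13} + F_{12} = 233 + 144 = 377
F_{15} = F_{14} + F_{13} = 377 + 233 = 610
F_{16} = F_{15} + F_{14} = 610 + 377 = 987
F_{17} = F_{16} + F_{15} = 987 + 610 = 1597

1597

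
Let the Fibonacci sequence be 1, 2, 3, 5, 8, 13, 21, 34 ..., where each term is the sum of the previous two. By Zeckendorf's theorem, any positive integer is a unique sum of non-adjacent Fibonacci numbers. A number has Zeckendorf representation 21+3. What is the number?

24

21+3 = 24.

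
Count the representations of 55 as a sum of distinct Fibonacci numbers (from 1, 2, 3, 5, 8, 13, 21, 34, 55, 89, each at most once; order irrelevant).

5

Starting from the Zeckendorf form and repeatedly splitting a term F_k into F_{k−1} + F_{k−2} (when neither is already used) reaches every representation.
55 = 55 = 34+21 = 34+13+8 = 34+13+5+3 = … (1 more), for 5 in all.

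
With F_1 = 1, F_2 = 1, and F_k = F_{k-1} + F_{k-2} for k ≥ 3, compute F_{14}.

Iterating the recurrence up to F_{9} = 34 and F_{8} = 21:
F_{10} = F_{9} + F_{8} = 34 + 21 = 55
F_{11} = F_{10} + F_{9} = 55 + 34 = 89
F_{12} = F_{11} + F_{10} = 89 + 55 = 144
F_{13} = F_{12} + F_{11} = 144 + 89 = 233
F_{14} = F_{13} + F_{12} = 233 + 144 = 377

377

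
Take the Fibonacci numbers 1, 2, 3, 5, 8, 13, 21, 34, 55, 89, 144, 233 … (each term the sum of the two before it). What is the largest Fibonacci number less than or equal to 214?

144 ≤ 214 < 233, so the largest Fibonacci number not exceeding 214 is 144.

144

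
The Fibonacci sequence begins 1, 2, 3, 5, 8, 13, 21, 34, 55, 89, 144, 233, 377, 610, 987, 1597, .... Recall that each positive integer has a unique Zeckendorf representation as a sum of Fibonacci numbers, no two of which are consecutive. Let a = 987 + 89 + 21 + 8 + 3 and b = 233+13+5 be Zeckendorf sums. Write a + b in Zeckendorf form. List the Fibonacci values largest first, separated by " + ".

The two numbers are 1108 and 251, so their sum is 1359.
Greedy algorithm:
largest Fibonacci ≤ 1359 is 987; 1359 − 987 = 372
largest Fibonacci ≤ 372 is 233; 372 − 233 = 139
largest Fibonacci ≤ 139 is 89; 139 − 89 = 50
largest Fibonacci ≤ 50 is 34; 50 − 34 = 16
largest Fibonacci ≤ 16 is 13; 16 − 13 = 3
largest Fibonacci ≤ 3 is 3; 3 − 3 = 0

987 + 233 + 89 + 34 + 13 + 3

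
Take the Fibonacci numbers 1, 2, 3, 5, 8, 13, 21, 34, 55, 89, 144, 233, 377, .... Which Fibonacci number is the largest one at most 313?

233

233 ≤ 313 < 377, so the largest Fibonacci number not exceeding 313 is 233.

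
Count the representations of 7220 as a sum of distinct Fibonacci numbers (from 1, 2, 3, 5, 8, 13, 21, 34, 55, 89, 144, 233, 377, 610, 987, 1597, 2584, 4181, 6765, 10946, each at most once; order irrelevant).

43

Each representation comes from the Zeckendorf form by replacing some F_k with F_{k−1} + F_{k−2} where possible.
7220 = 6765+377+55+21+2 = 6765+377+55+13+8+2 = 6765+233+144+55+21+2 = 6765+377+55+13+5+3+2 = … (39 more), for 43 in all.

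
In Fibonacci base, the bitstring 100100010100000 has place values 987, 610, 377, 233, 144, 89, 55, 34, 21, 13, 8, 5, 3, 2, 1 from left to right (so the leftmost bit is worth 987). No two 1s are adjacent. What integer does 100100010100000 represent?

Summing the place values of the 1 bits: 987 + 233 + 34 + 13 = 1267.

1267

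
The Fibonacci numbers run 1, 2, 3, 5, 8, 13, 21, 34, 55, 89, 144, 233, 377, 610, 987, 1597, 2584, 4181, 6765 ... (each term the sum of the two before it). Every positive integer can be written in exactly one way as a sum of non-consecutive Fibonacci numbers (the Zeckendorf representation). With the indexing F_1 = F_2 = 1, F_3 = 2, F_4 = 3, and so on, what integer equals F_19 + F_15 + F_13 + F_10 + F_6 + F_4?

F_19 + F_15 + F_13 + F_10 + F_6 + F_4 = 4181 + 610 + 233 + 55 + 8 + 3 = 5090.

5090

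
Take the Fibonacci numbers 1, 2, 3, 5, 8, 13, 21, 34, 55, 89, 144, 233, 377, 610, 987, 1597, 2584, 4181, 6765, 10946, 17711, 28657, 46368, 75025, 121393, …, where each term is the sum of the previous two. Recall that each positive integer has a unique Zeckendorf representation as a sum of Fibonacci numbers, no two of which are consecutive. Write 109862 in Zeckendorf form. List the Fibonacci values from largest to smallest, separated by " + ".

take 75025 (≤ 109862); 109862 − 75025 = 34837
take 28657 (≤ 34837); 34837 − 28657 = 6180
take 4181 (≤ 6180); 6180 − 4181 = 1999
take 1597 (≤ 1999); 1999 − 1597 = 402
take 377 (≤ 402); 402 − 377 = 25
take 21 (≤ 25); 25 − 21 = 4
take 3 (≤ 4); 4 − 3 = 1
take 1 (≤ 1); 1 − 1 = 0
So 109862 = 75025 + 28657 + 4181 + 1597 + 377 + 21 + 3 + 1, with no two terms consecutive in the sequence.

75025 + 28657 + 4181 + 1597 + 377 + 21 + 3 + 1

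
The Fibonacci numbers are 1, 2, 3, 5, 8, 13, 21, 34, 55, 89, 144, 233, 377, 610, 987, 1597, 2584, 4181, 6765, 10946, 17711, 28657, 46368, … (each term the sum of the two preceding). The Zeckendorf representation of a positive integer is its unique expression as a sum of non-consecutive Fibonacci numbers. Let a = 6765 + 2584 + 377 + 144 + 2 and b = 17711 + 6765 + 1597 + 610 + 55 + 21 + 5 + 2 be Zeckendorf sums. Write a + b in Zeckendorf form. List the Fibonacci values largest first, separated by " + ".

28657 + 6765 + 987 + 144 + 55 + 21 + 8 + 1

The two numbers are 9872 and 26766, so their sum is 36638.
Greedy algorithm:
subtract 28657 from 36638: 7981 remains
subtract 6765 from 7981: 1216 remains
subtract 987 from 1216: 229 remains
subtract 144 from 229: 85 remains
subtract 55 from 85: 30 remains
subtract 21 from 30: 9 remains
subtract 8 from 9: 1 remains
subtract 1 from 1: 0 remains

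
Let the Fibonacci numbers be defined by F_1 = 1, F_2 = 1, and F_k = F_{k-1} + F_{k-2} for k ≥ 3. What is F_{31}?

Iterating the recurrence up to F_{23} = 28657 and F_{22} = 17711:
F_{24} = F_{23} + F_{22} = 28657 + 17711 = 46368
F_{25} = F_{24} + F_{23} = 46368 + 28657 = 75025
F_{26} = F_{25} + F_{24} = 75025 + 46368 = 121393
F_{27} = F_{26} + F_{25} = 121393 + 75025 = 196418
F_{28} = F_{27} + F_{26} = 196418 + 121393 = 317811
F_{29} = F_{28} + F_{27} = 317811 + 196418 = 514229
F_{30} = F_{29} + F_{28} = 514229 + 317811 = 832040
F_{31} = F_{30} + F_{29} = 832040 + 514229 = 1346269

1346269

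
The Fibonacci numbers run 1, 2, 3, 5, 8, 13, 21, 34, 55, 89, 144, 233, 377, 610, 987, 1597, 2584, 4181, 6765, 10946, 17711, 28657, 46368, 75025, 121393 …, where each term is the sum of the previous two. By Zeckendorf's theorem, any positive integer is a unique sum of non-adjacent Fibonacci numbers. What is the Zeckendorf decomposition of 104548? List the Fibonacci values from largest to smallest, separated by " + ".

75025 ≤ 104548 < 121393, so take 75025; remainder 29523
28657 ≤ 29523 < 46368, so take 28657; remainder 866
610 ≤ 866 < 987, so take 610; remainder 256
233 ≤ 256 < 377, so take 233; remainder 23
21 ≤ 23 < 34, so take 21; remainder 2
2 ≤ 2 < 3, so take 2; remainder 0
So 104548 = 75025 + 28657 + 610 + 233 + 21 + 2, with no two terms consecutive in the sequence.

75025 + 28657 + 610 + 233 + 21 + 2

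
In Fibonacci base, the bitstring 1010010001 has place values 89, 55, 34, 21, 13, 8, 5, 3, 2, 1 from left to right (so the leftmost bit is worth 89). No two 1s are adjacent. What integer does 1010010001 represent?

Summing the place values of the 1 bits: 89 + 34 + 8 + 1 = 132.

132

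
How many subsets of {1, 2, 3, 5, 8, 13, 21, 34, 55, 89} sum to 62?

3

Starting from the Zeckendorf form and repeatedly splitting a term F_k into F_{k−1} + F_{k−2} (when neither is already used) reaches every representation.
62 = 55+5+2 = 34+21+5+2 = 34+13+8+5+2 — 3 representations.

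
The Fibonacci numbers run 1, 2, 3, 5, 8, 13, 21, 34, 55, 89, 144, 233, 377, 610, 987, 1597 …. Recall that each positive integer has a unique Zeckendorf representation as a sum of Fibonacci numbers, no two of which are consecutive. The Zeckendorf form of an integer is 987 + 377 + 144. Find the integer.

1508

987 + 377 + 144 = 1508.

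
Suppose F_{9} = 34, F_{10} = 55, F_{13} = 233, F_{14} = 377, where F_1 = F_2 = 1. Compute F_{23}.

By the addition formula F_{m+n} = F_m F_{n+1} + F_{m−1} F_n with m=14, n=9: F_{23} = 377·55 + 233·34 = 20735 + 7922 = 28657.

28657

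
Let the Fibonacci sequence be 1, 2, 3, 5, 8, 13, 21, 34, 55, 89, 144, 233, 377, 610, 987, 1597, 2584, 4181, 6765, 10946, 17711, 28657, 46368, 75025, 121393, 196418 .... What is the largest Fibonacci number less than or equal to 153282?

121393

121393 ≤ 153282 < 196418, so the largest Fibonacci number not exceeding 153282 is 121393.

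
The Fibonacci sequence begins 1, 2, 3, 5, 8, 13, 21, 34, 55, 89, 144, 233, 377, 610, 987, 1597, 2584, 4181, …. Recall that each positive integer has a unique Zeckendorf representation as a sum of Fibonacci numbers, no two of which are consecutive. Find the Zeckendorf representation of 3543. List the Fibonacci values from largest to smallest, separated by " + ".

2584 + 610 + 233 + 89 + 21 + 5 + 1

subtract 2584 from 3543: 959 remains
subtract 610 from 959: 349 remains
subtract 233 from 349: 116 remains
subtract 89 from 116: 27 remains
subtract 21 from 27: 6 remains
subtract 5 from 6: 1 remains
subtract 1 from 1: 0 remains
So 3543 = 2584 + 610 + 233 + 89 + 21 + 5 + 1, with no two terms consecutive in the sequence.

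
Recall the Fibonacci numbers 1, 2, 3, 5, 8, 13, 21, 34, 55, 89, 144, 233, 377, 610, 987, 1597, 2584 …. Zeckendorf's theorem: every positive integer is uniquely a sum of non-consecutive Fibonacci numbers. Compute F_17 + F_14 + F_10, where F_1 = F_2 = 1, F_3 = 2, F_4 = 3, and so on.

F_17 + F_14 + F_10 = 1597 + 377 + 55 = 2029.

2029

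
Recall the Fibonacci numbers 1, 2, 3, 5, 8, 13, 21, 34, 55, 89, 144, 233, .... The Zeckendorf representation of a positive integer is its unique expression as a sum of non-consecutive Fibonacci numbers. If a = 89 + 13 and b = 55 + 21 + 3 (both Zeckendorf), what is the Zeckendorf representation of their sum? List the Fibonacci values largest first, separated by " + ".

144 + 34 + 3

The two numbers are 102 and 79, so their sum is 181.
Greedy algorithm:
take 144 (≤ 181); 181 − 144 = 37
take 34 (≤ 37); 37 − 34 = 3
take 3 (≤ 3); 3 − 3 = 0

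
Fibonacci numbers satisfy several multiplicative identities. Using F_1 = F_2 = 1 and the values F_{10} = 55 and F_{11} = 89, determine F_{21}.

10946

By F_{2k+1} = F_k² + F_{k+1}²: F_{21} = 55² + 89² = 3025 + 7921 = 10946.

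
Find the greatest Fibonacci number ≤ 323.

233 ≤ 323 < 377, so the largest Fibonacci number not exceeding 323 is 233.

233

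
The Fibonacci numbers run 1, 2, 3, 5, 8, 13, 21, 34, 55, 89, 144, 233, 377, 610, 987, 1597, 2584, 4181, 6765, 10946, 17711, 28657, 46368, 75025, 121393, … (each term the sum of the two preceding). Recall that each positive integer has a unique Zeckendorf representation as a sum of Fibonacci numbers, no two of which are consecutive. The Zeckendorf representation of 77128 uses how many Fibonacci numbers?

7

Greedy algorithm:
77128 − 75025 = 2103
2103 − 1597 = 506
506 − 377 = 129
129 − 89 = 40
40 − 34 = 6
6 − 5 = 1
1 − 1 = 0
77128 = 75025 + 1597 + 377 + 89 + 34 + 5 + 1, which has 7 terms.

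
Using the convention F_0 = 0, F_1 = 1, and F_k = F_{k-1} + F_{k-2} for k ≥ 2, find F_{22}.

17711

Iterating the recurrence up to F_{18} = 2584 and F_{17} = 1597:
F_{19} = F_{18} + F_{17} = 2584 + 1597 = 4181
F_{20} = F_{19} + F_{18} = 4181 + 2584 = 6765
F_{21} = F_{20} + F_{19} = 6765 + 4181 = 10946
F_{22} = F_{21} + F_{20} = 10946 + 6765 = 17711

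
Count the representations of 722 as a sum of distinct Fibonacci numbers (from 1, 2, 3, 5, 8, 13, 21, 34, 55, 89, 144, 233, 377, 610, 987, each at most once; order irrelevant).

722 = 610+89+21+2 = 610+89+13+8+2 = 610+55+34+21+2 = … (12 more), for 15 in all.

15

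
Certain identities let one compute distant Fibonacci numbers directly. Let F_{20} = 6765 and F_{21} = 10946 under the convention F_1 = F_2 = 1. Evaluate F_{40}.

102334155

By the doubling identity F_{2k} = F_k(2F_{k+1} − F_k): F_{40} = 6765·(2·10946 − 6765) = 6765·15127 = 102334155.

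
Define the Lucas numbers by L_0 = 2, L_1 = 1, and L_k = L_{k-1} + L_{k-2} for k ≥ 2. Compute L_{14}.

843

Iterating the recurrence up to L_{6} = 18 and L_{5} = 11:
L_{7} = L_{6} + L_{5} = 18 + 11 = 29
L_{8} = L_{7} + L_{6} = 29 + 18 = 47
L_{9} = L_{8} + L_{7} = 47 + 29 = 76
L_{10} = L_{9} + L_{8} = 76 + 47 = 123
L_{11} = L_{10} + L_{9} = 123 + 76 = 199
L_{12} = L_{11} + L_{10} = 199 + 123 = 322
L_{13} = L_{12} + L_{11} = 322 + 199 = 521
L_{14} = L_{13} + L_{12} = 521 + 322 = 843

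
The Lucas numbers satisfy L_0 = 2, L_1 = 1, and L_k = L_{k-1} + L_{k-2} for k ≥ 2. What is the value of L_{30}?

Iterating the recurrence up to L_{25} = 167761 and L_{24} = 103682:
L_{26} = L_{25} + L_{24} = 167761 + 103682 = 271443
L_{27} = L_{26} + L_{25} = 271443 + 167761 = 439204
L_{28} = L_{27} + L_{26} = 439204 + 271443 = 710647
L_{29} = L_{28} + L_{27} = 710647 + 439204 = 1149851
L_{30} = L_{29} + L_{28} = 1149851 + 710647 = 1860498

1860498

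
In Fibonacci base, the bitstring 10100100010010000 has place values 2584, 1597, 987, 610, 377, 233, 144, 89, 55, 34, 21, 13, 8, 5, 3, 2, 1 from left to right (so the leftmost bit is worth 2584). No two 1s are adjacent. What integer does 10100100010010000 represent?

3846

Summing the place values of the 1 bits: 2584 + 987 + 233 + 34 + 8 = 3846.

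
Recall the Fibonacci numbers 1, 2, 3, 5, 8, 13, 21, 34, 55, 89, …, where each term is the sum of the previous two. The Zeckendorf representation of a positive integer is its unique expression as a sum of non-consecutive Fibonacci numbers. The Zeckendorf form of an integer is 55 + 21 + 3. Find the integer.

79

55 + 21 + 3 = 79.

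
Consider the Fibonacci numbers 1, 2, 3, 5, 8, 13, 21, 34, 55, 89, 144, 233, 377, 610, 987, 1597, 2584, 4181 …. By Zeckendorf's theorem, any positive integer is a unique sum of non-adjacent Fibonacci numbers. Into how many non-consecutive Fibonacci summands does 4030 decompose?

7

Greedily peel off the largest Fibonacci term at each step:
4030: greatest Fibonacci not exceeding it is 2584, leaving 1446
1446: greatest Fibonacci not exceeding it is 987, leaving 459
459: greatest Fibonacci not exceeding it is 377, leaving 82
82: greatest Fibonacci not exceeding it is 55, leaving 27
27: greatest Fibonacci not exceeding it is 21, leaving 6
6: greatest Fibonacci not exceeding it is 5, leaving 1
1: greatest Fibonacci not exceeding it is 1, leaving 0
4030 = 2584 + 987 + 377 + 55 + 21 + 5 + 1, which has 7 terms.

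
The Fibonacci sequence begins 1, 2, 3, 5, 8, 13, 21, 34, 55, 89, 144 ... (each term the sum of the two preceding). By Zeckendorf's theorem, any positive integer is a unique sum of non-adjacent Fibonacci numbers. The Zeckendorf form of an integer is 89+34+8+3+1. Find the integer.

89+34+8+3+1 = 135.

135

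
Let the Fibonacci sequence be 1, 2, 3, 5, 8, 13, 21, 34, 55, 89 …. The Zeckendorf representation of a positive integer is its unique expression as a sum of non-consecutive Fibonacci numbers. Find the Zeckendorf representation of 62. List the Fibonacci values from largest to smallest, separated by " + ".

Greedy algorithm:
take 55 (≤ 62); 62 − 55 = 7
take 5 (≤ 7); 7 − 5 = 2
take 2 (≤ 2); 2 − 2 = 0
So 62 = 55 + 5 + 2, with no two terms consecutive in the sequence.

55 + 5 + 2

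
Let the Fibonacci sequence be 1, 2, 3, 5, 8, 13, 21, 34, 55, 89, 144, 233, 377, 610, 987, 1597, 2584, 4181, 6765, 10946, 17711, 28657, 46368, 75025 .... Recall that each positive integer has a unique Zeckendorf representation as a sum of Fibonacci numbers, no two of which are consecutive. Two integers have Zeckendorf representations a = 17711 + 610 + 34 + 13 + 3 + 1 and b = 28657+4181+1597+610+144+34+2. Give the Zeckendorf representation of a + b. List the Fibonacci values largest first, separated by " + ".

The two numbers are 18372 and 35225, so their sum is 53597.
largest Fibonacci ≤ 53597 is 46368; 53597 − 46368 = 7229
largest Fibonacci ≤ 7229 is 6765; 7229 − 6765 = 464
largest Fibonacci ≤ 464 is 377; 464 − 377 = 87
largest Fibonacci ≤ 87 is 55; 87 − 55 = 32
largest Fibonacci ≤ 32 is 21; 32 − 21 = 11
largest Fibonacci ≤ 11 is 8; 11 − 8 = 3
largest Fibonacci ≤ 3 is 3; 3 − 3 = 0

46368 + 6765 + 377 + 55 + 21 + 8 + 3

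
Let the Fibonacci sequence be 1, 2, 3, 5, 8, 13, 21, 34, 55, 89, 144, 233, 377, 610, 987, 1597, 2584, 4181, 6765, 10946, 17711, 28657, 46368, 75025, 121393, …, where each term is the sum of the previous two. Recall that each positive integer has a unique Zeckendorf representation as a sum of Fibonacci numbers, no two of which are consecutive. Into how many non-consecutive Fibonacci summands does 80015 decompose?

Repeatedly subtract the largest Fibonacci number that fits:
80015: greatest Fibonacci not exceeding it is 75025, leaving 4990
4990: greatest Fibonacci not exceeding it is 4181, leaving 809
809: greatest Fibonacci not exceeding it is 610, leaving 199
199: greatest Fibonacci not exceeding it is 144, leaving 55
55: greatest Fibonacci not exceeding it is 55, leaving 0
80015 = 75025 + 4181 + 610 + 144 + 55, which has 5 terms.

5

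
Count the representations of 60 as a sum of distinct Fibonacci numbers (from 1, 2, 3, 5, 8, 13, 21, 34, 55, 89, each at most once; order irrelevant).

60 = 55+5 = 55+3+2 = 34+21+5 = … (3 more), for 6 in all.

6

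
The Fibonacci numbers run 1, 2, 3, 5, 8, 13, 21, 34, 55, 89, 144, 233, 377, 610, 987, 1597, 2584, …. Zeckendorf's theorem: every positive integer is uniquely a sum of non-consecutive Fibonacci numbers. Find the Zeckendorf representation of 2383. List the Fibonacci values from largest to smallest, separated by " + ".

2383: greatest Fibonacci not exceeding it is 1597, leaving 786
786: greatest Fibonacci not exceeding it is 610, leaving 176
176: greatest Fibonacci not exceeding it is 144, leaving 32
32: greatest Fibonacci not exceeding it is 21, leaving 11
11: greatest Fibonacci not exceeding it is 8, leaving 3
3: greatest Fibonacci not exceeding it is 3, leaving 0
So 2383 = 1597 + 610 + 144 + 21 + 8 + 3, with no two terms consecutive in the sequence.

1597 + 610 + 144 + 21 + 8 + 3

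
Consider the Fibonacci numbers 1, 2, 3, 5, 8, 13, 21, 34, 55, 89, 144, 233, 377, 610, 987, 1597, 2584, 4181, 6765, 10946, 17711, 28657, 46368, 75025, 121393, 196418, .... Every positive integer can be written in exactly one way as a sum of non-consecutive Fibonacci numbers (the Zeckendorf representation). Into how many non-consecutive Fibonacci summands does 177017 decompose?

10

Repeatedly subtract the largest Fibonacci number that fits:
subtract 121393 from 177017: 55624 remains
subtract 46368 from 55624: 9256 remains
subtract 6765 from 9256: 2491 remains
subtract 1597 from 2491: 894 remains
subtract 610 from 894: 284 remains
subtract 233 from 284: 51 remains
subtract 34 from 51: 17 remains
subtract 13 from 17: 4 remains
subtract 3 from 4: 1 remains
subtract 1 from 1: 0 remains
177017 = 121393 + 46368 + 6765 + 1597 + 610 + 233 + 34 + 13 + 3 + 1, which has 10 terms.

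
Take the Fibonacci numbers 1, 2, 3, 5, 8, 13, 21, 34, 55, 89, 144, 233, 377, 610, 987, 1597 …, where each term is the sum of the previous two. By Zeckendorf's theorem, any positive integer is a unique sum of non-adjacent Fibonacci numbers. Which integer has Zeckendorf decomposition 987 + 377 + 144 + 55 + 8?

1571

987 + 377 + 144 + 55 + 8 = 1571.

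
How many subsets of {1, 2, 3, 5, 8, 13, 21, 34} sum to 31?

3

31 = 21+8+2 = 21+5+3+2 = 13+8+5+3+2 — 3 representations.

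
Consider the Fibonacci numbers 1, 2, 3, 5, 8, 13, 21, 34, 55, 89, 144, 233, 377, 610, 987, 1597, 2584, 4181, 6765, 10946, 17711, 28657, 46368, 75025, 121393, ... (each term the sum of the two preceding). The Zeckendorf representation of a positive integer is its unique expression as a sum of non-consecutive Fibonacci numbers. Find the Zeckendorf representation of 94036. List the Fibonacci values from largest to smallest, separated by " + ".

75025 + 17711 + 987 + 233 + 55 + 21 + 3 + 1

Repeatedly subtract the largest Fibonacci number that fits:
94036 − 75025 = 19011
19011 − 17711 = 1300
1300 − 987 = 313
313 − 233 = 80
80 − 55 = 25
25 − 21 = 4
4 − 3 = 1
1 − 1 = 0
So 94036 = 75025 + 17711 + 987 + 233 + 55 + 21 + 3 + 1, with no two terms consecutive in the sequence.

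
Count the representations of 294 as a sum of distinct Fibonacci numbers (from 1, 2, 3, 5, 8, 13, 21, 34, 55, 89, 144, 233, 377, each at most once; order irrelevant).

12

294 = 233+55+5+1 = 233+55+3+2+1 = 233+34+21+5+1 = 144+89+55+5+1 = … (8 more), for 12 in all.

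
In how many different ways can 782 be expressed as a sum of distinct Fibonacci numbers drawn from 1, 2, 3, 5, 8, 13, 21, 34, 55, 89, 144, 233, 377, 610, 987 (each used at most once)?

10

782 = 610+144+21+5+2 = 610+144+13+8+5+2 = 610+89+55+21+5+2 = 377+233+144+21+5+2 = 610+89+55+13+8+5+2 = … (5 more), for 10 in all.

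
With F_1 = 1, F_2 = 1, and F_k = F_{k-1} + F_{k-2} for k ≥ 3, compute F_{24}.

Iterating the recurrence up to F_{19} = 4181 and F_{18} = 2584:
F_{20} = F_{19} + F_{18} = 4181 + 2584 = 6765
F_{21} = F_{20} + F_{19} = 6765 + 4181 = 10946
F_{22} = F_{21} + F_{20} = 10946 + 6765 = 17711
F_{23} = F_{22} + F_{21} = 17711 + 10946 = 28657
F_{24} = F_{23} + F_{22} = 28657 + 17711 = 46368

46368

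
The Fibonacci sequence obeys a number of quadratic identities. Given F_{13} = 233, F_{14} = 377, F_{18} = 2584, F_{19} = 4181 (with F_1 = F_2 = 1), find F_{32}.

2178309

By the addition formula F_{m+n} = F_m F_{n+1} + F_{m−1} F_n with m=14, n=18: F_{32} = 377·4181 + 233·2584 = 1576237 + 602072 = 2178309.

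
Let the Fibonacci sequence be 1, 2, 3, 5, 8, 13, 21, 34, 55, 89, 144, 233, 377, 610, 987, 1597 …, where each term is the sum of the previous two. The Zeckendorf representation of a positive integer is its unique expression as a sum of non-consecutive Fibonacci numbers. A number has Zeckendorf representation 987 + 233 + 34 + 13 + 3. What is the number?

987 + 233 + 34 + 13 + 3 = 1270.

1270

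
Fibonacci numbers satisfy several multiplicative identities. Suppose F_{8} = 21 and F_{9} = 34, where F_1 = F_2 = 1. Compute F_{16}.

By the doubling identity F_{2k} = F_k(2F_{k+1} − F_k): F_{16} = 21·(2·34 − 21) = 21·47 = 987.

987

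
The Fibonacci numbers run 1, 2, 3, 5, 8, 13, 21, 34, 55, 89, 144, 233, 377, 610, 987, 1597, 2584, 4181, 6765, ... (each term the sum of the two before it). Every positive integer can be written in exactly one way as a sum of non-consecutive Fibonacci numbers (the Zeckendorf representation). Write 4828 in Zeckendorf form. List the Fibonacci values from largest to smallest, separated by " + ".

4181 + 610 + 34 + 3

subtract 4181 from 4828: 647 remains
subtract 610 from 647: 37 remains
subtract 34 from 37: 3 remains
subtract 3 from 3: 0 remains
So 4828 = 4181 + 610 + 34 + 3, with no two terms consecutive in the sequence.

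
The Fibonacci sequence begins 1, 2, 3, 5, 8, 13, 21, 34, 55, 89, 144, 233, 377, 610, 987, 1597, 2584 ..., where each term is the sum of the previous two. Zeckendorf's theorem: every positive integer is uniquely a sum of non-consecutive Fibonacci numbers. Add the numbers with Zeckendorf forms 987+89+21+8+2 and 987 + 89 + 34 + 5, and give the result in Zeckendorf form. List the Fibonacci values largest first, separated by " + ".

1597 + 610 + 13 + 2

The two numbers are 1107 and 1115, so their sum is 2222.
2222: greatest Fibonacci not exceeding it is 1597, leaving 625
625: greatest Fibonacci not exceeding it is 610, leaving 15
15: greatest Fibonacci not exceeding it is 13, leaving 2
2: greatest Fibonacci not exceeding it is 2, leaving 0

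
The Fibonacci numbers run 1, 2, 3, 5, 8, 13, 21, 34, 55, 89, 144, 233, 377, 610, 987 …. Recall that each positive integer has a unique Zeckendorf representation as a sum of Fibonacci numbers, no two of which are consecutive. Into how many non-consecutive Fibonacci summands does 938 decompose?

5

Greedily peel off the largest Fibonacci term at each step:
610 ≤ 938 < 987, so take 610; remainder 328
233 ≤ 328 < 377, so take 233; remainder 95
89 ≤ 95 < 144, so take 89; remainder 6
5 ≤ 6 < 8, so take 5; remainder 1
1 ≤ 1 < 2, so take 1; remainder 0
938 = 610 + 233 + 89 + 5 + 1, which has 5 terms.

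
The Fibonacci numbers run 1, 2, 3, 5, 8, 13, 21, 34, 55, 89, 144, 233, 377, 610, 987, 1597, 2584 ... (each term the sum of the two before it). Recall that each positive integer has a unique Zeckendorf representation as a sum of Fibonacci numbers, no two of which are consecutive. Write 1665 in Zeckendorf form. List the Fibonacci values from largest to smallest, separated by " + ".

1597 + 55 + 13

1597 ≤ 1665 < 2584, so take 1597; remainder 68
55 ≤ 68 < 89, so take 55; remainder 13
13 ≤ 13 < 21, so take 13; remainder 0
So 1665 = 1597 + 55 + 13, with no two terms consecutive in the sequence.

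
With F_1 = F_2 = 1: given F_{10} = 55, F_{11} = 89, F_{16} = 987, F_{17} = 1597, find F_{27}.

By the addition formula F_{m+n} = F_m F_{n+1} + F_{m−1} F_n with m=11, n=16: F_{27} = 89·1597 + 55·987 = 142133 + 54285 = 196418.

196418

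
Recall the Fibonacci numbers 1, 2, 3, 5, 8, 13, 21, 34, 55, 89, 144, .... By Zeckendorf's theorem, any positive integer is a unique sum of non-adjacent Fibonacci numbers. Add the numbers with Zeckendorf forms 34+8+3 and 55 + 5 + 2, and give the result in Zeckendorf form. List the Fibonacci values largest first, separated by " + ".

The two numbers are 45 and 62, so their sum is 107.
largest Fibonacci ≤ 107 is 89; 107 − 89 = 18
largest Fibonacci ≤ 18 is 13; 18 − 13 = 5
largest Fibonacci ≤ 5 is 5; 5 − 5 = 0

89 + 13 + 5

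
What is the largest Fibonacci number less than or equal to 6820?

6765

6765 ≤ 6820 < 10946, so the largest Fibonacci number not exceeding 6820 is 6765.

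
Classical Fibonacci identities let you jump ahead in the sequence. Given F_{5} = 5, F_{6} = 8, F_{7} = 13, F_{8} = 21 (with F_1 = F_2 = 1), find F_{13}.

By the addition formula F_{m+n} = F_m F_{n+1} + F_{m−1} F_n with m=6, n=7: F_{13} = 8·21 + 5·13 = 168 + 65 = 233.

233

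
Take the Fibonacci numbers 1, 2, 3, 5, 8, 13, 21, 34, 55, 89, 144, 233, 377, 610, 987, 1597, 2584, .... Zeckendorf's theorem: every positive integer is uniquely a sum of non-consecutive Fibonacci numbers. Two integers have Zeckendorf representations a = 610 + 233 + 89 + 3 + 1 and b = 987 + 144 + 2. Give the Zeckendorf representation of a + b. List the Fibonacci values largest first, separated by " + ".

1597 + 377 + 89 + 5 + 1

The two numbers are 936 and 1133, so their sum is 2069.
Greedily peel off the largest Fibonacci term at each step:
2069: greatest Fibonacci not exceeding it is 1597, leaving 472
472: greatest Fibonacci not exceeding it is 377, leaving 95
95: greatest Fibonacci not exceeding it is 89, leaving 6
6: greatest Fibonacci not exceeding it is 5, leaving 1
1: greatest Fibonacci not exceeding it is 1, leaving 0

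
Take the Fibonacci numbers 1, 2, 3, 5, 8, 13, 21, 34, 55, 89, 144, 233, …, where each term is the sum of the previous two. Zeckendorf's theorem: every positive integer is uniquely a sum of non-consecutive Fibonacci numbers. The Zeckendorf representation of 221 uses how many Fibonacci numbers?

Greedily peel off the largest Fibonacci term at each step:
subtract 144 from 221: 77 remains
subtract 55 from 77: 22 remains
subtract 21 from 22: 1 remains
subtract 1 from 1: 0 remains
221 = 144 + 55 + 21 + 1, which has 4 terms.

4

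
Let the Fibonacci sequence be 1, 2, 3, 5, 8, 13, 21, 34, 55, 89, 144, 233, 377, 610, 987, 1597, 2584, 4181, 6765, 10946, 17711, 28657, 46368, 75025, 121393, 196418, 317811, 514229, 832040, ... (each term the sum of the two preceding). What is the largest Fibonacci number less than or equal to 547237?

514229 ≤ 547237 < 832040, so the largest Fibonacci number not exceeding 547237 is 514229.

514229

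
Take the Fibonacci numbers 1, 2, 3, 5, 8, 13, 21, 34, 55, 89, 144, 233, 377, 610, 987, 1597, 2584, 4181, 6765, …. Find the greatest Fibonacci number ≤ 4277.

4181

4181 ≤ 4277 < 6765, so the largest Fibonacci number not exceeding 4277 is 4181.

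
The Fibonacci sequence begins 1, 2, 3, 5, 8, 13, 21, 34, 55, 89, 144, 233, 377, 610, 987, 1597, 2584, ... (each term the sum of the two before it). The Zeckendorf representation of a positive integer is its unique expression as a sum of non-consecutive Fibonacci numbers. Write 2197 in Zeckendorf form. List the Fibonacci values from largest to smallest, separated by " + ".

1597 + 377 + 144 + 55 + 21 + 3

Repeatedly subtract the largest Fibonacci number that fits:
take 1597 (≤ 2197); 2197 − 1597 = 600
take 377 (≤ 600); 600 − 377 = 223
take 144 (≤ 223); 223 − 144 = 79
take 55 (≤ 79); 79 − 55 = 24
take 21 (≤ 24); 24 − 21 = 3
take 3 (≤ 3); 3 − 3 = 0
So 2197 = 1597 + 377 + 144 + 55 + 21 + 3, with no two terms consecutive in the sequence.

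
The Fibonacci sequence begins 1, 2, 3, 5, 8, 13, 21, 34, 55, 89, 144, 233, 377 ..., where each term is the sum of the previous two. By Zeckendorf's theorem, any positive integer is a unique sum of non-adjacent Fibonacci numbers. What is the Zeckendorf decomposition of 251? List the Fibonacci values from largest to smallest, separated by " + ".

251 − 233 = 18
18 − 13 = 5
5 − 5 = 0
So 251 = 233 + 13 + 5, with no two terms consecutive in the sequence.

233 + 13 + 5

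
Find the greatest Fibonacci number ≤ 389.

377

377 ≤ 389 < 610, so the largest Fibonacci number not exceeding 389 is 377.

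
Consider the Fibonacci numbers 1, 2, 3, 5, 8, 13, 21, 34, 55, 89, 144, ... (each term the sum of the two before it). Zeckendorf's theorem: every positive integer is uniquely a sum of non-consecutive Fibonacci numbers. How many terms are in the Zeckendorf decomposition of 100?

largest Fibonacci ≤ 100 is 89; 100 − 89 = 11
largest Fibonacci ≤ 11 is 8; 11 − 8 = 3
largest Fibonacci ≤ 3 is 3; 3 − 3 = 0
100 = 89 + 8 + 3, which has 3 terms.

3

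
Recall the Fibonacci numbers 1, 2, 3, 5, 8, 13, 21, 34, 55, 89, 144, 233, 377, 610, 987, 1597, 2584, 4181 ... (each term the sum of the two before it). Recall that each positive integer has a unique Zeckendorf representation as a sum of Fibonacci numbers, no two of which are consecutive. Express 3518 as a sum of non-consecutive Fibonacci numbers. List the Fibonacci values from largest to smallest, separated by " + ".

2584 + 610 + 233 + 89 + 2

2584 ≤ 3518 < 4181, so take 2584; remainder 934
610 ≤ 934 < 987, so take 610; remainder 324
233 ≤ 324 < 377, so take 233; remainder 91
89 ≤ 91 < 144, so take 89; remainder 2
2 ≤ 2 < 3, so take 2; remainder 0
So 3518 = 2584 + 610 + 233 + 89 + 2, with no two terms consecutive in the sequence.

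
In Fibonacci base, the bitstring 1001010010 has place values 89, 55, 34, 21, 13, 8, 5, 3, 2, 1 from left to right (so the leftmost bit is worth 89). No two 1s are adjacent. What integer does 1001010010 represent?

120

Summing the place values of the 1 bits: 89 + 21 + 8 + 2 = 120.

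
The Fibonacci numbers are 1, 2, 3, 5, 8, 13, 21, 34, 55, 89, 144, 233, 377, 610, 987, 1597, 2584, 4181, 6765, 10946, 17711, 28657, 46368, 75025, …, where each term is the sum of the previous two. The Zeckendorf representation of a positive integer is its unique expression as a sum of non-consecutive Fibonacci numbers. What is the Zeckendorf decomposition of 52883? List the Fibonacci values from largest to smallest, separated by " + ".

Greedy algorithm:
largest Fibonacci ≤ 52883 is 46368; 52883 − 46368 = 6515
largest Fibonacci ≤ 6515 is 4181; 6515 − 4181 = 2334
largest Fibonacci ≤ 2334 is 1597; 2334 − 1597 = 737
largest Fibonacci ≤ 737 is 610; 737 − 610 = 127
largest Fibonacci ≤ 127 is 89; 127 − 89 = 38
largest Fibonacci ≤ 38 is 34; 38 − 34 = 4
largest Fibonacci ≤ 4 is 3; 4 − 3 = 1
largest Fibonacci ≤ 1 is 1; 1 − 1 = 0
So 52883 = 46368 + 4181 + 1597 + 610 + 89 + 34 + 3 + 1, with no two terms consecutive in the sequence.

46368 + 4181 + 1597 + 610 + 89 + 34 + 3 + 1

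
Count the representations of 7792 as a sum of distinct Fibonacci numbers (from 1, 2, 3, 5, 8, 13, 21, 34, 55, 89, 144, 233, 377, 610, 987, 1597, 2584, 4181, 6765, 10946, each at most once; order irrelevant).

55

7792 = 6765+987+34+5+1 = 6765+987+34+3+2+1 = 6765+987+21+13+5+1 = 6765+610+377+34+5+1 = … (51 more), for 55 in all.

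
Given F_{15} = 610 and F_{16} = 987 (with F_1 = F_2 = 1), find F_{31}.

1346269

By F_{2k+1} = F_k² + F_{k+1}²: F_{31} = 610² + 987² = 372100 + 974169 = 1346269.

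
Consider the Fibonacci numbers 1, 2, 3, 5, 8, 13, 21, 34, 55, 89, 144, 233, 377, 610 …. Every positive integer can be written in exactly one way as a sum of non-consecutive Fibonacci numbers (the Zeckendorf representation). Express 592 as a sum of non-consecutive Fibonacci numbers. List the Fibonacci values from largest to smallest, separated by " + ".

Greedily peel off the largest Fibonacci term at each step:
subtract 377 from 592: 215 remains
subtract 144 from 215: 71 remains
subtract 55 from 71: 16 remains
subtract 13 from 16: 3 remains
subtract 3 from 3: 0 remains
So 592 = 377 + 144 + 55 + 13 + 3, with no two terms consecutive in the sequence.

377 + 144 + 55 + 13 + 3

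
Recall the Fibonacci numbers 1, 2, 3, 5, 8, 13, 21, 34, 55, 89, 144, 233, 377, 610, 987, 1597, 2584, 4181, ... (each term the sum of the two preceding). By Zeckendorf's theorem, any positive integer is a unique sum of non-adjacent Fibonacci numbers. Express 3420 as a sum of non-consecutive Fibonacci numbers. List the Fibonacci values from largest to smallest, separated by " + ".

Greedy algorithm:
subtract 2584 from 3420: 836 remains
subtract 610 from 836: 226 remains
subtract 144 from 226: 82 remains
subtract 55 from 82: 27 remains
subtract 21 from 27: 6 remains
subtract 5 from 6: 1 remains
subtract 1 from 1: 0 remains
So 3420 = 2584 + 610 + 144 + 55 + 21 + 5 + 1, with no two terms consecutive in the sequence.

2584 + 610 + 144 + 55 + 21 + 5 + 1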